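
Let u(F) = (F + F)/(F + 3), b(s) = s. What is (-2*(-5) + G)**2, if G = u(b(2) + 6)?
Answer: 15876/121 ≈ 131.21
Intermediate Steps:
u(F) = 2*F/(3 + F) (u(F) = (2*F)/(3 + F) = 2*F/(3 + F))
G = 16/11 (G = 2*(2 + 6)/(3 + (2 + 6)) = 2*8/(3 + 8) = 2*8/11 = 2*8*(1/11) = 16/11 ≈ 1.4545)
(-2*(-5) + G)**2 = (-2*(-5) + 16/11)**2 = (10 + 16/11)**2 = (126/11)**2 = 15876/121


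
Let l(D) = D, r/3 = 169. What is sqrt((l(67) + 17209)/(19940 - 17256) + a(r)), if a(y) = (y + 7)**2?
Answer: sqrt(118954769285)/671 ≈ 514.01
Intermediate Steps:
r = 507 (r = 3*169 = 507)
a(y) = (7 + y)**2
sqrt((l(67) + 17209)/(19940 - 17256) + a(r)) = sqrt((67 + 17209)/(19940 - 17256) + (7 + 507)**2) = sqrt(17276/2684 + 514**2) = sqrt(17276*(1/2684) + 264196) = sqrt(4319/671 + 264196) = sqrt(177279835/671) = sqrt(118954769285)/671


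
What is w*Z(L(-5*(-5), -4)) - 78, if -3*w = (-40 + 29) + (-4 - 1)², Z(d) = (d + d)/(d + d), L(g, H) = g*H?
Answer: -248/3 ≈ -82.667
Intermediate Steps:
L(g, H) = H*g
Z(d) = 1 (Z(d) = (2*d)/((2*d)) = (2*d)*(1/(2*d)) = 1)
w = -14/3 (w = -((-40 + 29) + (-4 - 1)²)/3 = -(-11 + (-5)²)/3 = -(-11 + 25)/3 = -⅓*14 = -14/3 ≈ -4.6667)
w*Z(L(-5*(-5), -4)) - 78 = -14/3*1 - 78 = -14/3 - 78 = -248/3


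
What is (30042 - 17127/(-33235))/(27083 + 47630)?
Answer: 998462997/2483086555 ≈ 0.40211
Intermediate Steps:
(30042 - 17127/(-33235))/(27083 + 47630) = (30042 - 17127*(-1/33235))/74713 = (30042 + 17127/33235)*(1/74713) = (998462997/33235)*(1/74713) = 998462997/2483086555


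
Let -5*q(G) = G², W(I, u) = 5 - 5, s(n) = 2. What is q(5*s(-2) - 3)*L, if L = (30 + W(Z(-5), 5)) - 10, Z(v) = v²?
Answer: -196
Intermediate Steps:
W(I, u) = 0
q(G) = -G²/5
L = 20 (L = (30 + 0) - 10 = 30 - 10 = 20)
q(5*s(-2) - 3)*L = -(5*2 - 3)²/5*20 = -(10 - 3)²/5*20 = -⅕*7²*20 = -⅕*49*20 = -49/5*20 = -196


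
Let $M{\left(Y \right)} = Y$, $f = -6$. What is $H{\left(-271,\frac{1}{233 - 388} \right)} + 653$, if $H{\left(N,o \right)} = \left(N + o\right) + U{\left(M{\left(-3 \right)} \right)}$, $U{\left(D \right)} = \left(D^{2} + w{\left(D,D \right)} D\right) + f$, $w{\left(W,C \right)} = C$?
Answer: $\frac{61069}{155} \approx 393.99$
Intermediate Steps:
$U{\left(D \right)} = -6 + 2 D^{2}$ ($U{\left(D \right)} = \left(D^{2} + D D\right) - 6 = \left(D^{2} + D^{2}\right) - 6 = 2 D^{2} - 6 = -6 + 2 D^{2}$)
$H{\left(N,o \right)} = 12 + N + o$ ($H{\left(N,o \right)} = \left(N + o\right) - \left(6 - 2 \left(-3\right)^{2}\right) = \left(N + o\right) + \left(-6 + 2 \cdot 9\right) = \left(N + o\right) + \left(-6 + 18\right) = \left(N + o\right) + 12 = 12 + N + o$)
$H{\left(-271,\frac{1}{233 - 388} \right)} + 653 = \left(12 - 271 + \frac{1}{233 - 388}\right) + 653 = \left(12 - 271 + \frac{1}{-155}\right) + 653 = \left(12 - 271 - \frac{1}{155}\right) + 653 = - \frac{40146}{155} + 653 = \frac{61069}{155}$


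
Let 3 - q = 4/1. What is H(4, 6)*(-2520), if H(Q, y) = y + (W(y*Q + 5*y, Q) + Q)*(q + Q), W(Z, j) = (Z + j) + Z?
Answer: -892080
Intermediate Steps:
q = -1 (q = 3 - 4/1 = 3 - 4 = -1)
W(Z, j) = j + 2*Z
H(Q, y) = y + (-1 + Q)*(2*Q + 10*y + 2*Q*y) (H(Q, y) = y + ((Q + 2*(y*Q + 5*y)) + Q)*(-1 + Q) = y + ((Q + 2*(Q*y + 5*y)) + Q)*(-1 + Q) = y + ((Q + 2*(5*y + Q*y)) + Q)*(-1 + Q) = y + ((Q + (10*y + 2*Q*y)) + Q)*(-1 + Q) = y + ((Q + 10*y + 2*Q*y) + Q)*(-1 + Q) = y + (2*Q + 10*y + 2*Q*y)*(-1 + Q) = y + (-1 + Q)*(2*Q + 10*y + 2*Q*y))
H(4, 6)*(-2520) = (-9*6 - 2*4 + 2*4² + 2*6*4² + 8*4*6)*(-2520) = (-54 - 8 + 2*16 + 2*6*16 + 192)*(-2520) = (-54 - 8 + 32 + 192 + 192)*(-2520) = 354*(-2520) = -892080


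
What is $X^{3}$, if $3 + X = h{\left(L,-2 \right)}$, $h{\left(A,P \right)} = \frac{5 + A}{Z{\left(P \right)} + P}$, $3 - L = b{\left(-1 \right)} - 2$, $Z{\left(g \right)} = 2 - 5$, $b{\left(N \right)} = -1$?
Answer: $- \frac{17576}{125} \approx -140.61$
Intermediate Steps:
$Z{\left(g \right)} = -3$ ($Z{\left(g \right)} = 2 - 5 = -3$)
$L = 6$ ($L = 3 - \left(-1 - 2\right) = 3 - -3 = 3 + 3 = 6$)
$h{\left(A,P \right)} = \frac{5 + A}{-3 + P}$
$X = - \frac{26}{5}$ ($X = -3 + \frac{5 + 6}{-3 - 2} = -3 + \frac{1}{-5} \cdot 11 = -3 - \frac{11}{5} = - \frac{26}{5} \approx -5.2$)
$X^{3} = \left(- \frac{26}{5}\right)^{3} = - \frac{17576}{125}$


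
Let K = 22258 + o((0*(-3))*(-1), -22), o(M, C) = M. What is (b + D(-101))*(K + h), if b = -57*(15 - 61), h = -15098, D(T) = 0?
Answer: 18773520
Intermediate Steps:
K = 22258 (K = 22258 + (0*(-3))*(-1) = 22258 + 0*(-1) = 22258 + 0 = 22258)
b = 2622 (b = -57*(-46) = 2622)
(b + D(-101))*(K + h) = (2622 + 0)*(22258 - 15098) = 2622*7160 = 18773520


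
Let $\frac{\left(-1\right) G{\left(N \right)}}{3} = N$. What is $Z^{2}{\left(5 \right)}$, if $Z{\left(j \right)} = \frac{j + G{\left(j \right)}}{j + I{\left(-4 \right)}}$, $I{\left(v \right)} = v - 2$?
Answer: $100$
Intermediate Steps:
$I{\left(v \right)} = -2 + v$
$G{\left(N \right)} = - 3 N$
$Z{\left(j \right)} = - \frac{2 j}{-6 + j}$ ($Z{\left(j \right)} = \frac{j - 3 j}{j - 6} = \frac{\left(-2\right) j}{j - 6} = \frac{\left(-2\right) j}{-6 + j} = - \frac{2 j}{-6 + j}$)
$Z^{2}{\left(5 \right)} = \left(\left(-2\right) 5 \frac{1}{-6 + 5}\right)^{2} = \left(\left(-2\right) 5 \frac{1}{-1}\right)^{2} = \left(\left(-2\right) 5 \left(-1\right)\right)^{2} = 10^{2} = 100$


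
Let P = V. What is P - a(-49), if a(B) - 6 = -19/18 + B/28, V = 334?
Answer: 11909/36 ≈ 330.81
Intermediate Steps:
P = 334
a(B) = 89/18 + B/28 (a(B) = 6 + (-19/18 + B/28) = 89/18 + B/28)
P - a(-49) = 334 - (89/18 + (1/28)*(-49)) = 334 - (89/18 - 7/4) = 334 - 1*115/36 = 334 - 115/36 = 11909/36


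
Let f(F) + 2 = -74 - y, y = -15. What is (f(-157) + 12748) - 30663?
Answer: -17976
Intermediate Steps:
f(F) = -61 (f(F) = -2 + (-74 - 1*(-15)) = -2 + (-74 + 15) = -2 - 59 = -61)
(f(-157) + 12748) - 30663 = (-61 + 12748) - 30663 = 12687 - 30663 = -17976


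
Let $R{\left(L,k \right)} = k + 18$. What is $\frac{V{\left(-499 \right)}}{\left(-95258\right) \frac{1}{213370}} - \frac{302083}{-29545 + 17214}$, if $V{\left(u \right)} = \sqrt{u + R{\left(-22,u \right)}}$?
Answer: $\frac{302083}{12331} - \frac{1493590 i \sqrt{5}}{47629} \approx 24.498 - 70.12 i$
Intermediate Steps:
$R{\left(L,k \right)} = 18 + k$
$V{\left(u \right)} = \sqrt{18 + 2 u}$ ($V{\left(u \right)} = \sqrt{u + \left(18 + u\right)} = \sqrt{18 + 2 u}$)
$\frac{V{\left(-499 \right)}}{\left(-95258\right) \frac{1}{213370}} - \frac{302083}{-29545 + 17214} = \frac{\sqrt{18 + 2 \left(-499\right)}}{\left(-95258\right) \frac{1}{213370}} - \frac{302083}{-29545 + 17214} = \frac{\sqrt{18 - 998}}{\left(-95258\right) \frac{1}{213370}} - \frac{302083}{-12331} = \frac{\sqrt{-980}}{- \frac{47629}{106685}} - - \frac{302083}{12331} = 14 i \sqrt{5} \left(- \frac{106685}{47629}\right) + \frac{302083}{12331} = - \frac{1493590 i \sqrt{5}}{47629} + \frac{302083}{12331} = \frac{302083}{12331} - \frac{1493590 i \sqrt{5}}{47629}$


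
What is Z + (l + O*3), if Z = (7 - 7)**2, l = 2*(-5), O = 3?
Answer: -1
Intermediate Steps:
l = -10
Z = 0 (Z = 0**2 = 0)
Z + (l + O*3) = 0 + (-10 + 3*3) = 0 + (-10 + 9) = 0 - 1 = -1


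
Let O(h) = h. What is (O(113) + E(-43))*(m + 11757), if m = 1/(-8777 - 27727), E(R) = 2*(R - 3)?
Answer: 3004242689/12168 ≈ 2.4690e+5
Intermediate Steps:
E(R) = -6 + 2*R (E(R) = 2*(-3 + R) = -6 + 2*R)
m = -1/36504 (m = 1/(-36504) = -1/36504 ≈ -2.7394e-5)
(O(113) + E(-43))*(m + 11757) = (113 + (-6 + 2*(-43)))*(-1/36504 + 11757) = (113 + (-6 - 86))*(429177527/36504) = (113 - 92)*(429177527/36504) = 21*(429177527/36504) = 3004242689/12168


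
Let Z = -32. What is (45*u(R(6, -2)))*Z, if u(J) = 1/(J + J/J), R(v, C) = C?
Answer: 1440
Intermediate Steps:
u(J) = 1/(1 + J) (u(J) = 1/(J + 1) = 1/(1 + J))
(45*u(R(6, -2)))*Z = (45/(1 - 2))*(-32) = (45/(-1))*(-32) = (45*(-1))*(-32) = -45*(-32) = 1440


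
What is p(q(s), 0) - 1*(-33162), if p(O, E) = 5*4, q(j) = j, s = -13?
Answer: 33182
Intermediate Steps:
p(O, E) = 20
p(q(s), 0) - 1*(-33162) = 20 - 1*(-33162) = 20 + 33162 = 33182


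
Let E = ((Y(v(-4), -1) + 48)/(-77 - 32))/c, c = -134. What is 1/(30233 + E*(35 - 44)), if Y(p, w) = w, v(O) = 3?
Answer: 14606/441582775 ≈ 3.3076e-5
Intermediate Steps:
E = 47/14606 (E = ((-1 + 48)/(-77 - 32))/(-134) = (47/(-109))*(-1/134) = (47*(-1/109))*(-1/134) = -47/109*(-1/134) = 47/14606 ≈ 0.0032179)
1/(30233 + E*(35 - 44)) = 1/(30233 + 47*(35 - 44)/14606) = 1/(30233 + (47/14606)*(-9)) = 1/(30233 - 423/14606) = 1/(441582775/14606) = 14606/441582775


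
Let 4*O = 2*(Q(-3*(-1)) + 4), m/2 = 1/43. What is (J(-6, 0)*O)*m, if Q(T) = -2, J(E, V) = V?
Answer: 0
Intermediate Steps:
m = 2/43 ≈ 0.046512
O = 1 (O = (2*(-2 + 4))/4 = (2*2)/4 = (¼)*4 = 1)
(J(-6, 0)*O)*m = (0*1)*(2/43) = 0*(2/43) = 0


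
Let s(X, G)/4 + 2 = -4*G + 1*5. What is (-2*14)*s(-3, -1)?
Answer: -784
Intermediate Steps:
s(X, G) = 12 - 16*G (s(X, G) = -8 + 4*(-4*G + 1*5) = -8 + 4*(-4*G + 5) = -8 + 4*(5 - 4*G) = -8 + (20 - 16*G) = 12 - 16*G)
(-2*14)*s(-3, -1) = (-2*14)*(12 - 16*(-1)) = -28*(12 + 16) = -28*28 = -784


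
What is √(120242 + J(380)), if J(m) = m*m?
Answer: √264642 ≈ 514.43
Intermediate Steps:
J(m) = m²
√(120242 + J(380)) = √(120242 + 380²) = √(120242 + 144400) = √264642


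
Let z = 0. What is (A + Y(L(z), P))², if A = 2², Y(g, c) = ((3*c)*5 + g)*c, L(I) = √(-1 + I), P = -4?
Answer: 59520 - 1952*I ≈ 59520.0 - 1952.0*I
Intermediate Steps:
Y(g, c) = c*(g + 15*c) (Y(g, c) = (15*c + g)*c = (g + 15*c)*c = c*(g + 15*c))
A = 4
(A + Y(L(z), P))² = (4 - 4*(√(-1 + 0) + 15*(-4)))² = (4 - 4*(√(-1) - 60))² = (4 - 4*(I - 60))² = (4 - 4*(-60 + I))² = (4 + (240 - 4*I))² = (244 - 4*I)²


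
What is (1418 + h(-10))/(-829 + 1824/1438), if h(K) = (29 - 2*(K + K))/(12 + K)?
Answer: -2088695/1190278 ≈ -1.7548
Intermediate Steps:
h(K) = (29 - 4*K)/(12 + K)
(1418 + h(-10))/(-829 + 1824/1438) = (1418 + (29 - 4*(-10))/(12 - 10))/(-829 + 1824/1438) = (1418 + (29 + 40)/2)/(-829 + 1824*(1/1438)) = (1418 + (½)*69)/(-829 + 912/719) = (1418 + 69/2)/(-595139/719) = (2905/2)*(-719/595139) = -2088695/1190278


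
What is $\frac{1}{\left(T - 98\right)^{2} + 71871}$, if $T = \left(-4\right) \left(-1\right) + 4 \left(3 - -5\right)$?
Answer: $\frac{1}{75715} \approx 1.3207 \cdot 10^{-5}$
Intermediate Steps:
$T = 36$ ($T = 4 + 4 \left(3 + 5\right) = 4 + 4 \cdot 8 = 4 + 32 = 36$)
$\frac{1}{\left(T - 98\right)^{2} + 71871} = \frac{1}{\left(36 - 98\right)^{2} + 71871} = \frac{1}{\left(-62\right)^{2} + 71871} = \frac{1}{3844 + 71871} = \frac{1}{75715}$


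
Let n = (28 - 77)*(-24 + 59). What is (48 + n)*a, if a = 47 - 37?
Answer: -16670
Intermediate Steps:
n = -1715 (n = -49*35 = -1715)
a = 10
(48 + n)*a = (48 - 1715)*10 = -1667*10 = -16670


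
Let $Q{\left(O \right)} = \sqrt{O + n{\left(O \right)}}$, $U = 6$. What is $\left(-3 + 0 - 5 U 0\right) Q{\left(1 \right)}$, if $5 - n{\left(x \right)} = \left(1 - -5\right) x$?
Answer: $0$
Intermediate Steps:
$n{\left(x \right)} = 5 - 6 x$ ($n{\left(x \right)} = 5 - \left(1 - -5\right) x = 5 - \left(1 + 5\right) x = 5 - 6 x$)
$Q{\left(O \right)} = \sqrt{5 - 5 O}$ ($Q{\left(O \right)} = \sqrt{O - \left(-5 + 6 O\right)} = \sqrt{5 - 5 O}$)
$\left(-3 + 0 - 5 U 0\right) Q{\left(1 \right)} = \left(-3 + 0 \left(-5\right) 6 \cdot 0\right) \sqrt{5 - 5} = \left(-3 + 0 \left(\left(-30\right) 0\right)\right) \sqrt{5 - 5} = \left(-3 + 0 \cdot 0\right) \sqrt{0} = \left(-3 + 0\right) 0 = \left(-3\right) 0 = 0$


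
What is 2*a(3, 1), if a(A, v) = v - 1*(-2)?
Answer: 6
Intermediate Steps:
a(A, v) = 2 + v (a(A, v) = v + 2 = 2 + v)
2*a(3, 1) = 2*(2 + 1) = 2*3 = 6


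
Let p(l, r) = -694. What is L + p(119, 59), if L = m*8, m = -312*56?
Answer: -140470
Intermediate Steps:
m = -17472
L = -139776 (L = -17472*8 = -139776)
L + p(119, 59) = -139776 - 694 = -140470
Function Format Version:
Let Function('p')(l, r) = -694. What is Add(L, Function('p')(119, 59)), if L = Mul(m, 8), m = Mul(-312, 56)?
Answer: -140470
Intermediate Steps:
m = -17472
L = -139776 (L = Mul(-17472, 8) = -139776)
Add(L, Function('p')(119, 59)) = Add(-139776, -694) = -140470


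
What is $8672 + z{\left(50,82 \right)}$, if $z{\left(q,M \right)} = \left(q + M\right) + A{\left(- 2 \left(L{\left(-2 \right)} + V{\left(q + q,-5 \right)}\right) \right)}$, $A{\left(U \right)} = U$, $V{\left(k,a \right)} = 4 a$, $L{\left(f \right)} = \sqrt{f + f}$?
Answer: $8844 - 4 i \approx 8844.0 - 4.0 i$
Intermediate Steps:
$L{\left(f \right)} = \sqrt{2} \sqrt{f}$ ($L{\left(f \right)} = \sqrt{2 f} = \sqrt{2} \sqrt{f}$)
$z{\left(q,M \right)} = 40 + M + q - 4 i$ ($z{\left(q,M \right)} = \left(q + M\right) - 2 \left(\sqrt{2} \sqrt{-2} + 4 \left(-5\right)\right) = \left(M + q\right) - 2 \left(\sqrt{2} i \sqrt{2} - 20\right) = \left(M + q\right) - 2 \left(2 i - 20\right) = \left(M + q\right) - 2 \left(-20 + 2 i\right) = \left(M + q\right) + \left(40 - 4 i\right) = 40 + M + q - 4 i$)
$8672 + z{\left(50,82 \right)} = 8672 + \left(40 + 82 + 50 - 4 i\right) = 8672 + \left(172 - 4 i\right) = 8844 - 4 i$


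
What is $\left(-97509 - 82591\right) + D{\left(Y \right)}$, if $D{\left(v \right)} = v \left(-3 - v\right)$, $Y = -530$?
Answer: $-459410$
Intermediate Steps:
$\left(-97509 - 82591\right) + D{\left(Y \right)} = \left(-97509 - 82591\right) - - 530 \left(3 - 530\right) = -180100 - \left(-530\right) \left(-527\right) = -180100 - 279310 = -459410$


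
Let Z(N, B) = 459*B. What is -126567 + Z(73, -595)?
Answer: -399672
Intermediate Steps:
-126567 + Z(73, -595) = -126567 + 459*(-595) = -126567 - 273105 = -399672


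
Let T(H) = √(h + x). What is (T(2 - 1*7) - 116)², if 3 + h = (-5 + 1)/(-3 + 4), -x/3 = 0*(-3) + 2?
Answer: (116 - I*√13)² ≈ 13443.0 - 836.49*I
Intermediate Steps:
x = -6 (x = -3*(0*(-3) + 2) = -3*(0 + 2) = -3*2 = -6)
h = -7 (h = -3 + (-5 + 1)/(-3 + 4) = -3 - 4/1 = -3 - 4*1 = -3 - 4 = -7)
T(H) = I*√13 (T(H) = √(-7 - 6) = √(-13) = I*√13)
(T(2 - 1*7) - 116)² = (I*√13 - 116)² = (-116 + I*√13)²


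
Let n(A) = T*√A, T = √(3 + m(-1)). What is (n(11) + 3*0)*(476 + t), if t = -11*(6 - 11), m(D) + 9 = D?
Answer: 531*I*√77 ≈ 4659.5*I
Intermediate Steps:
m(D) = -9 + D
T = I*√7 (T = √(3 + (-9 - 1)) = √(3 - 10) = √(-7) = I*√7 ≈ 2.6458*I)
t = 55 (t = -11*(-5) = 55)
n(A) = I*√7*√A (n(A) = (I*√7)*√A = I*√7*√A)
(n(11) + 3*0)*(476 + t) = (I*√7*√11 + 3*0)*(476 + 55) = (I*√77 + 0)*531 = (I*√77)*531 = 531*I*√77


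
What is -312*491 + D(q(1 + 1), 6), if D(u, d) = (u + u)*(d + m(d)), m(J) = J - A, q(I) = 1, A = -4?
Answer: -153160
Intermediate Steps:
m(J) = 4 + J (m(J) = J - 1*(-4) = J + 4 = 4 + J)
D(u, d) = 2*u*(4 + 2*d) (D(u, d) = (u + u)*(d + (4 + d)) = (2*u)*(4 + 2*d) = 2*u*(4 + 2*d))
-312*491 + D(q(1 + 1), 6) = -312*491 + 4*1*(2 + 6) = -153192 + 4*1*8 = -153192 + 32 = -153160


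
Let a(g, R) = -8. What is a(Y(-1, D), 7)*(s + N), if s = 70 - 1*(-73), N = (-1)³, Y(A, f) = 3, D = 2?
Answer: -1136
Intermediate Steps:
N = -1
s = 143 (s = 70 + 73 = 143)
a(Y(-1, D), 7)*(s + N) = -8*(143 - 1) = -8*142 = -1136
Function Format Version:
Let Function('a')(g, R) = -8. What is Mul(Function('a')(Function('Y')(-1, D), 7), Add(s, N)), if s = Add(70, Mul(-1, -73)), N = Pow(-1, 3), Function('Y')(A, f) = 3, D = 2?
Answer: -1136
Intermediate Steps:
N = -1
s = 143 (s = Add(70, 73) = 143)
Mul(Function('a')(Function('Y')(-1, D), 7), Add(s, N)) = Mul(-8, Add(143, -1)) = Mul(-8, 142) = -1136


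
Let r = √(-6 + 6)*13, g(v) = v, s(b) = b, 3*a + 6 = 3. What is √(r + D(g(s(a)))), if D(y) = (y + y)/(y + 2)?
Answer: I*√2 ≈ 1.4142*I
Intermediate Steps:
a = -1 (a = -2 + (⅓)*3 = -2 + 1 = -1)
D(y) = 2*y/(2 + y) (D(y) = (2*y)/(2 + y) = 2*y/(2 + y))
r = 0 (r = √0*13 = 0*13 = 0)
√(r + D(g(s(a)))) = √(0 + 2*(-1)/(2 - 1)) = √(0 + 2*(-1)/1) = √(0 + 2*(-1)*1) = √(0 - 2) = √(-2) = I*√2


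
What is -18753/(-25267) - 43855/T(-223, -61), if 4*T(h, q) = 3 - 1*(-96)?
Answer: -402770963/227403 ≈ -1771.2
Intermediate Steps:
T(h, q) = 99/4 (T(h, q) = (3 - 1*(-96))/4 = (3 + 96)/4 = (¼)*99 = 99/4)
-18753/(-25267) - 43855/T(-223, -61) = -18753/(-25267) - 43855/99/4 = -18753*(-1/25267) - 43855*4/99 = 18753/25267 - 175420/99 = -402770963/227403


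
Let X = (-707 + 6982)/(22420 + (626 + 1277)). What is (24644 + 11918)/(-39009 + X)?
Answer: -444648763/474404816 ≈ -0.93728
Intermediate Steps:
X = 6275/24323 (X = 6275/(22420 + 1903) = 6275/24323 ≈ 0.25799)
(24644 + 11918)/(-39009 + X) = (24644 + 11918)/(-39009 + 6275/24323) = 36562/(-948809632/24323) = 36562*(-24323/948809632) = -444648763/474404816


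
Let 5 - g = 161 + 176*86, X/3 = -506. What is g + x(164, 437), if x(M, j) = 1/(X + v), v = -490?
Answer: -30706337/2008 ≈ -15292.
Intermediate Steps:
X = -1518 (X = 3*(-506) = -1518)
g = -15292 (g = 5 - (161 + 176*86) = 5 - (161 + 15136) = 5 - 1*15297 = 5 - 15297 = -15292)
x(M, j) = -1/2008 (x(M, j) = 1/(-1518 - 490) = 1/(-2008) = -1/2008)
g + x(164, 437) = -15292 - 1/2008 = -30706337/2008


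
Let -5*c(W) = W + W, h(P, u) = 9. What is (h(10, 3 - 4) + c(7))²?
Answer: 961/25 ≈ 38.440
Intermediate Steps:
c(W) = -2*W/5 (c(W) = -(W + W)/5 = -2*W/5)
(h(10, 3 - 4) + c(7))² = (9 - ⅖*7)² = (9 - 14/5)² = (31/5)² = 961/25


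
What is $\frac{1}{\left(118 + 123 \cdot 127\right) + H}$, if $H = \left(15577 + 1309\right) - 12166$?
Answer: $\frac{1}{20459} \approx 4.8878 \cdot 10^{-5}$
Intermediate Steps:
$H = 4720$ ($H = 16886 - 12166 = 4720$)
$\frac{1}{\left(118 + 123 \cdot 127\right) + H} = \frac{1}{\left(118 + 123 \cdot 127\right) + 4720} = \frac{1}{\left(118 + 15621\right) + 4720} = \frac{1}{15739 + 4720} = \frac{1}{20459}$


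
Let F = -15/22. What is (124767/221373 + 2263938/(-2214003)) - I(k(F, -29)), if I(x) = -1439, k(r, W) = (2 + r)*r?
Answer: 8704425176428/6050870199 ≈ 1438.5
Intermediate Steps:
F = -15/22 (F = -15*1/22 = -15/22 ≈ -0.68182)
k(r, W) = r*(2 + r)
(124767/221373 + 2263938/(-2214003)) - I(k(F, -29)) = (124767/221373 + 2263938/(-2214003)) - 1*(-1439) = (124767*(1/221373) + 2263938*(-1/2214003)) + 1439 = (4621/8199 - 754646/738001) + 1439 = -2777039933/6050870199 + 1439 = 8704425176428/6050870199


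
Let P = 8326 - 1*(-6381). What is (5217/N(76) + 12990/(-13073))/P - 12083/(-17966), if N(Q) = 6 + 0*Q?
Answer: 1263559481137/1727113000613 ≈ 0.73160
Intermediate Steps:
N(Q) = 6 (N(Q) = 6 + 0 = 6)
P = 14707 (P = 8326 + 6381 = 14707)
(5217/N(76) + 12990/(-13073))/P - 12083/(-17966) = (5217/6 + 12990/(-13073))/14707 - 12083/(-17966) = (5217*(⅙) + 12990*(-1/13073))*(1/14707) - 12083*(-1/17966) = (1739/2 - 12990/13073)*(1/14707) + 12083/17966 = (22707967/26146)*(1/14707) + 12083/17966 = 22707967/384529222 + 12083/17966 = 1263559481137/1727113000613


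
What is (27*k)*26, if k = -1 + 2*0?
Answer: -702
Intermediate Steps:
k = -1 (k = -1 + 0 = -1)
(27*k)*26 = (27*(-1))*26 = -27*26 = -702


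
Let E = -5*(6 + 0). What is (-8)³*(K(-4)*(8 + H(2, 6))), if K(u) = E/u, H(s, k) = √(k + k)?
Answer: -30720 - 7680*√3 ≈ -44022.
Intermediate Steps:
E = -30 (E = -5*6 = -30)
H(s, k) = √2*√k (H(s, k) = √(2*k) = √2*√k)
K(u) = -30/u
(-8)³*(K(-4)*(8 + H(2, 6))) = (-8)³*((-30/(-4))*(8 + √2*√6)) = -512*(-30*(-¼))*(8 + 2*√3) = -3840*(8 + 2*√3) = -512*(60 + 15*√3) = -30720 - 7680*√3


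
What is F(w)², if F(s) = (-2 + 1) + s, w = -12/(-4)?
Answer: 4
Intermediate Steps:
w = 3 (w = -12*(-¼) = 3)
F(s) = -1 + s
F(w)² = (-1 + 3)² = 2² = 4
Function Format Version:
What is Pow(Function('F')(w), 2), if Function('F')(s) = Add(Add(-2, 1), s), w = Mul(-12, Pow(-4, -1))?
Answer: 4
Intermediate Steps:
w = 3 (w = Mul(-12, Rational(-1, 4)) = 3)
Function('F')(s) = Add(-1, s)
Pow(Function('F')(w), 2) = Pow(Add(-1, 3), 2) = Pow(2, 2) = 4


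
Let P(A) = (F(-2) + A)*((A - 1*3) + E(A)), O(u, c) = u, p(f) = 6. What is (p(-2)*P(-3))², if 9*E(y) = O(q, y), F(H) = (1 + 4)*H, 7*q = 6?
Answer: 10394176/49 ≈ 2.1213e+5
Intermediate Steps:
q = 6/7 (q = (⅐)*6 = 6/7 ≈ 0.85714)
F(H) = 5*H
E(y) = 2/21 (E(y) = (⅑)*(6/7) = 2/21)
P(A) = (-10 + A)*(-61/21 + A) (P(A) = (5*(-2) + A)*((A - 1*3) + 2/21) = (-10 + A)*((A - 3) + 2/21) = (-10 + A)*((-3 + A) + 2/21) = (-10 + A)*(-61/21 + A))
(p(-2)*P(-3))² = (6*(610/21 + (-3)² - 271/21*(-3)))² = (6*(610/21 + 9 + 271/7))² = (6*(1612/21))² = (3224/7)² = 10394176/49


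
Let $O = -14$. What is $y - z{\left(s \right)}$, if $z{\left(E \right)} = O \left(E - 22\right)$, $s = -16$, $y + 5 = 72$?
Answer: $-465$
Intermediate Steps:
$y = 67$ ($y = -5 + 72 = 67$)
$z{\left(E \right)} = 308 - 14 E$ ($z{\left(E \right)} = - 14 \left(E - 22\right) = - 14 \left(-22 + E\right) = 308 - 14 E$)
$y - z{\left(s \right)} = 67 - \left(308 - -224\right) = 67 - \left(308 + 224\right) = 67 - 532 = -465$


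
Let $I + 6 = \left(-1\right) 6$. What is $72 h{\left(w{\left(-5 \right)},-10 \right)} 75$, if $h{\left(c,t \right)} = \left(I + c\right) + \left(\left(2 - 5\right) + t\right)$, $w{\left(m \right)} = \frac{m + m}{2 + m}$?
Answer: $-117000$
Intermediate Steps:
$I = -12$ ($I = -6 - 6 = -12$)
$w{\left(m \right)} = \frac{2 m}{2 + m}$
$h{\left(c,t \right)} = -15 + c + t$ ($h{\left(c,t \right)} = \left(-12 + c\right) + \left(\left(2 - 5\right) + t\right) = \left(-12 + c\right) + \left(-3 + t\right) = -15 + c + t$)
$72 h{\left(w{\left(-5 \right)},-10 \right)} 75 = 72 \left(-15 + 2 \left(-5\right) \frac{1}{2 - 5} - 10\right) 75 = 72 \left(-15 + 2 \left(-5\right) \frac{1}{-3} - 10\right) 75 = 72 \left(-15 + 2 \left(-5\right) \left(- \frac{1}{3}\right) - 10\right) 75 = 72 \left(-15 + \frac{10}{3} - 10\right) 75 = 72 \left(- \frac{65}{3}\right) 75 = \left(-1560\right) 75 = -117000$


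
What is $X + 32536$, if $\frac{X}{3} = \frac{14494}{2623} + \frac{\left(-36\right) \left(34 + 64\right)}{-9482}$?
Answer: $\frac{404826109726}{12435643} \approx 32554.0$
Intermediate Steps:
$X = \frac{220029078}{12435643}$ ($X = 3 \left(\frac{14494}{2623} + \frac{\left(-36\right) \left(34 + 64\right)}{-9482}\right) = 3 \left(14494 \cdot \frac{1}{2623} + \left(-36\right) 98 \left(- \frac{1}{9482}\right)\right) = 3 \left(\frac{14494}{2623} - - \frac{1764}{4741}\right) = 3 \left(\frac{14494}{2623} + \frac{1764}{4741}\right) = 3 \cdot \frac{73343026}{12435643} = \frac{220029078}{12435643} \approx 17.693$)
$X + 32536 = \frac{220029078}{12435643} + 32536 = \frac{404826109726}{12435643}$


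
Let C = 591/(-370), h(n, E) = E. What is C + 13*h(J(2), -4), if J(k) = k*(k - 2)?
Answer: -19831/370 ≈ -53.597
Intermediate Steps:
J(k) = k*(-2 + k)
C = -591/370 (C = 591*(-1/370) = -591/370 ≈ -1.5973)
C + 13*h(J(2), -4) = -591/370 + 13*(-4) = -591/370 - 52 = -19831/370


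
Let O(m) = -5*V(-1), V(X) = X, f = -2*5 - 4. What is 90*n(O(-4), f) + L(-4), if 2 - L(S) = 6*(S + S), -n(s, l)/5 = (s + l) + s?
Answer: 1850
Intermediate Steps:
f = -14 (f = -10 - 4 = -14)
O(m) = 5 (O(m) = -5*(-1) = 5)
n(s, l) = -10*s - 5*l (n(s, l) = -5*((s + l) + s) = -5*((l + s) + s) = -5*(l + 2*s) = -10*s - 5*l)
L(S) = 2 - 12*S (L(S) = 2 - 6*(S + S) = 2 - 6*2*S = 2 - 12*S)
90*n(O(-4), f) + L(-4) = 90*(-10*5 - 5*(-14)) + (2 - 12*(-4)) = 90*(-50 + 70) + (2 + 48) = 90*20 + 50 = 1800 + 50 = 1850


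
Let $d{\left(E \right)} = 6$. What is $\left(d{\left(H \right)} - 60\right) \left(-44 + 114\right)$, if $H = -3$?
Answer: $-3780$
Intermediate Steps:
$\left(d{\left(H \right)} - 60\right) \left(-44 + 114\right) = \left(6 - 60\right) \left(-44 + 114\right) = \left(-54\right) 70 = -3780$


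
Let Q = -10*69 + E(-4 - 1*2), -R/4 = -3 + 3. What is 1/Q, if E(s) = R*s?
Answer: -1/690 ≈ -0.0014493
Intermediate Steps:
R = 0 (R = -4*(-3 + 3) = -4*0 = 0)
E(s) = 0 (E(s) = 0*s = 0)
Q = -690 (Q = -10*69 + 0 = -690 + 0 = -690)
1/Q = 1/(-690) = -1/690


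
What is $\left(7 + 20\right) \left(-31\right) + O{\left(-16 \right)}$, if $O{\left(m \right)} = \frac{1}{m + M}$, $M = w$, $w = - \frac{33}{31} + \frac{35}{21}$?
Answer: $- \frac{1198677}{1432} \approx -837.06$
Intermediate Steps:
$w = \frac{56}{93}$ ($w = \left(-33\right) \frac{1}{31} + 35 \cdot \frac{1}{21} = - \frac{33}{31} + \frac{5}{3} = \frac{56}{93} \approx 0.60215$)
$M = \frac{56}{93} \approx 0.60215$
$O{\left(m \right)} = \frac{1}{\frac{56}{93} + m}$ ($O{\left(m \right)} = \frac{1}{m + \frac{56}{93}} = \frac{1}{\frac{56}{93} + m}$)
$\left(7 + 20\right) \left(-31\right) + O{\left(-16 \right)} = \left(7 + 20\right) \left(-31\right) + \frac{93}{56 + 93 \left(-16\right)} = 27 \left(-31\right) + \frac{93}{56 - 1488} = -837 + \frac{93}{-1432} = -837 + 93 \left(- \frac{1}{1432}\right) = -837 - \frac{93}{1432} = - \frac{1198677}{1432}$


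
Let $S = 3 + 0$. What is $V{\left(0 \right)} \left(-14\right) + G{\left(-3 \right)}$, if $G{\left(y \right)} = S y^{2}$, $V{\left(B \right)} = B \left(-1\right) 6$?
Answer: $27$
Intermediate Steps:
$S = 3$
$V{\left(B \right)} = - 6 B$ ($V{\left(B \right)} = - B 6 = - 6 B$)
$G{\left(y \right)} = 3 y^{2}$
$V{\left(0 \right)} \left(-14\right) + G{\left(-3 \right)} = \left(-6\right) 0 \left(-14\right) + 3 \left(-3\right)^{2} = 0 \left(-14\right) + 3 \cdot 9 = 0 + 27 = 27$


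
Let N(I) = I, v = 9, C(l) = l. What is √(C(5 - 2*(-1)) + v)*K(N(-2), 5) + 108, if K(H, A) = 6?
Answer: 132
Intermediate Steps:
√(C(5 - 2*(-1)) + v)*K(N(-2), 5) + 108 = √((5 - 2*(-1)) + 9)*6 + 108 = √((5 + 2) + 9)*6 + 108 = √(7 + 9)*6 + 108 = √16*6 + 108 = 4*6 + 108 = 24 + 108 = 132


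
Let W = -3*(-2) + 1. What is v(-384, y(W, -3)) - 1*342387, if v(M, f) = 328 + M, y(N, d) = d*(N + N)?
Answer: -342443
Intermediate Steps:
W = 7 (W = 6 + 1 = 7)
y(N, d) = 2*N*d (y(N, d) = d*(2*N) = 2*N*d)
v(-384, y(W, -3)) - 1*342387 = (328 - 384) - 1*342387 = -56 - 342387 = -342443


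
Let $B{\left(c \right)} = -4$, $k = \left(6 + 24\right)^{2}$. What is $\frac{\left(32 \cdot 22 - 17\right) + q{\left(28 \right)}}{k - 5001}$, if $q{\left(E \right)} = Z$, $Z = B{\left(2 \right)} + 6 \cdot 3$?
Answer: $- \frac{701}{4101} \approx -0.17093$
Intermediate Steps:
$k = 900$ ($k = 30^{2} = 900$)
$Z = 14$ ($Z = -4 + 6 \cdot 3 = -4 + 18 = 14$)
$q{\left(E \right)} = 14$
$\frac{\left(32 \cdot 22 - 17\right) + q{\left(28 \right)}}{k - 5001} = \frac{\left(32 \cdot 22 - 17\right) + 14}{900 - 5001} = \frac{\left(704 - 17\right) + 14}{-4101} = \left(687 + 14\right) \left(- \frac{1}{4101}\right) = 701 \left(- \frac{1}{4101}\right) = - \frac{701}{4101}$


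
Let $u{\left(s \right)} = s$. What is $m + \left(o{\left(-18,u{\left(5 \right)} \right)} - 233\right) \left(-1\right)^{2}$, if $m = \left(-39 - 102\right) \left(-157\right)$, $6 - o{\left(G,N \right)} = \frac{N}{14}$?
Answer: $\frac{306735}{14} \approx 21910.0$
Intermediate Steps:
$o{\left(G,N \right)} = 6 - \frac{N}{14}$
$m = 22137$ ($m = \left(-141\right) \left(-157\right) = 22137$)
$m + \left(o{\left(-18,u{\left(5 \right)} \right)} - 233\right) \left(-1\right)^{2} = 22137 + \left(\left(6 - \frac{5}{14}\right) - 233\right) \left(-1\right)^{2} = 22137 + \left(\left(6 - \frac{5}{14}\right) - 233\right) 1 = 22137 + \left(\frac{79}{14} - 233\right) 1 = 22137 - \frac{3183}{14} = \frac{306735}{14}$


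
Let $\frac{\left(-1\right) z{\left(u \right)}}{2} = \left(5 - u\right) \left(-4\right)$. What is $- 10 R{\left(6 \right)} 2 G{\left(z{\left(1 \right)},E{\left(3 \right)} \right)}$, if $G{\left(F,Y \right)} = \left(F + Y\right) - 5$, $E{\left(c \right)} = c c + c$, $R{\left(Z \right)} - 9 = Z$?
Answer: $-11700$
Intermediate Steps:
$R{\left(Z \right)} = 9 + Z$
$z{\left(u \right)} = 40 - 8 u$ ($z{\left(u \right)} = - 2 \left(5 - u\right) \left(-4\right) = - 2 \left(-20 + 4 u\right) = 40 - 8 u$)
$E{\left(c \right)} = c + c^{2}$ ($E{\left(c \right)} = c^{2} + c = c + c^{2}$)
$G{\left(F,Y \right)} = -5 + F + Y$
$- 10 R{\left(6 \right)} 2 G{\left(z{\left(1 \right)},E{\left(3 \right)} \right)} = - 10 \left(9 + 6\right) 2 \left(-5 + \left(40 - 8\right) + 3 \left(1 + 3\right)\right) = - 10 \cdot 15 \cdot 2 \left(-5 + \left(40 - 8\right) + 3 \cdot 4\right) = \left(-10\right) 30 \left(-5 + 32 + 12\right) = \left(-300\right) 39 = -11700$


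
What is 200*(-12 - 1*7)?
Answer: -3800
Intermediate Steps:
200*(-12 - 1*7) = 200*(-12 - 7) = 200*(-19) = -3800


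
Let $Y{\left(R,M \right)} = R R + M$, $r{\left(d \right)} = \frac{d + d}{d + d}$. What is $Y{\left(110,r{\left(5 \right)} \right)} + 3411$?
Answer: $15512$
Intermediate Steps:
$r{\left(d \right)} = 1$ ($r{\left(d \right)} = \frac{2 d}{2 d} = 2 d \frac{1}{2 d} = 1$)
$Y{\left(R,M \right)} = M + R^{2}$ ($Y{\left(R,M \right)} = R^{2} + M = M + R^{2}$)
$Y{\left(110,r{\left(5 \right)} \right)} + 3411 = \left(1 + 110^{2}\right) + 3411 = \left(1 + 12100\right) + 3411 = 12101 + 3411 = 15512$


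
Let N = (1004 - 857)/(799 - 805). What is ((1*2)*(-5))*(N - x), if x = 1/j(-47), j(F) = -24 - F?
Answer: 5645/23 ≈ 245.43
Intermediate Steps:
N = -49/2 (N = 147/(-6) = 147*(-1/6) = -49/2 ≈ -24.500)
x = 1/23 (x = 1/(-24 - 1*(-47)) = 1/(-24 + 47) = 1/23 ≈ 0.043478)
((1*2)*(-5))*(N - x) = ((1*2)*(-5))*(-49/2 - 1*1/23) = (2*(-5))*(-49/2 - 1/23) = -10*(-1129/46) = 5645/23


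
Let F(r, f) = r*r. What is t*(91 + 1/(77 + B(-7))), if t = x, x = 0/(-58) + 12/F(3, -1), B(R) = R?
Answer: 12742/105 ≈ 121.35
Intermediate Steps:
F(r, f) = r**2
x = 4/3 (x = 0/(-58) + 12/(3**2) = 0*(-1/58) + 12/9 = 0 + 12*(1/9) = 0 + 4/3 = 4/3 ≈ 1.3333)
t = 4/3 ≈ 1.3333
t*(91 + 1/(77 + B(-7))) = 4*(91 + 1/(77 - 7))/3 = 4*(91 + 1/70)/3 = (4/3)*(6371/70) = 12742/105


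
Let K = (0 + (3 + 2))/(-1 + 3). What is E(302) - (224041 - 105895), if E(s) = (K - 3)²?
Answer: -472583/4 ≈ -1.1815e+5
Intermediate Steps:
K = 5/2 (K = (0 + 5)/2 = 5*(½) = 5/2 ≈ 2.5000)
E(s) = ¼ (E(s) = (5/2 - 3)² = (-½)² = ¼)
E(302) - (224041 - 105895) = ¼ - (224041 - 105895) = ¼ - 1*118146 = ¼ - 118146 = -472583/4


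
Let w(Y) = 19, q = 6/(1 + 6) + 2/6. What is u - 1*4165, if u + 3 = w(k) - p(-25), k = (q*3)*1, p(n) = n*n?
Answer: -4774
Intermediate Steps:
p(n) = n²
q = 25/21 (q = 6/7 + 2*(⅙) = 6*(⅐) + ⅓ = 6/7 + ⅓ = 25/21 ≈ 1.1905)
k = 25/7 (k = ((25/21)*3)*1 = (25/7)*1 = 25/7 ≈ 3.5714)
u = -609 (u = -3 + (19 - 1*(-25)²) = -3 + (19 - 1*625) = -3 + (19 - 625) = -3 - 606 = -609)
u - 1*4165 = -609 - 1*4165 = -609 - 4165 = -4774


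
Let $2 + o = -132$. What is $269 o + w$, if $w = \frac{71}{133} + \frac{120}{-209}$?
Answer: $- \frac{52735357}{1463} \approx -36046.0$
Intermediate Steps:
$o = -134$ ($o = -2 - 132 = -134$)
$w = - \frac{59}{1463}$ ($w = 71 \cdot \frac{1}{133} + 120 \left(- \frac{1}{209}\right) = \frac{71}{133} - \frac{120}{209} = - \frac{59}{1463} \approx -0.040328$)
$269 o + w = 269 \left(-134\right) - \frac{59}{1463} = -36046 - \frac{59}{1463} = - \frac{52735357}{1463}$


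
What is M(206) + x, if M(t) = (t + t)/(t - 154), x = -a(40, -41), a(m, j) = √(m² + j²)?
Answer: 103/13 - √3281 ≈ -49.357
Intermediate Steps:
a(m, j) = √(j² + m²)
x = -√3281 (x = -√((-41)² + 40²) = -√(1681 + 1600) = -√3281 ≈ -57.280)
M(t) = 2*t/(-154 + t) (M(t) = (2*t)/(-154 + t) = 2*t/(-154 + t))
M(206) + x = 2*206/(-154 + 206) - √3281 = 2*206/52 - √3281 = 2*206*(1/52) - √3281 = 103/13 - √3281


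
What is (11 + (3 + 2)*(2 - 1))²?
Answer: 256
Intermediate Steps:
(11 + (3 + 2)*(2 - 1))² = (11 + 5*1)² = (11 + 5)² = 16² = 256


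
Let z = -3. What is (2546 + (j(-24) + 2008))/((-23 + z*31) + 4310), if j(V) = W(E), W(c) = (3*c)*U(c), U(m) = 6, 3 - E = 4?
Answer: 252/233 ≈ 1.0815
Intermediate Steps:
E = -1 (E = 3 - 1*4 = 3 - 4 = -1)
W(c) = 18*c (W(c) = (3*c)*6 = 18*c)
j(V) = -18 (j(V) = 18*(-1) = -18)
(2546 + (j(-24) + 2008))/((-23 + z*31) + 4310) = (2546 + (-18 + 2008))/((-23 - 3*31) + 4310) = (2546 + 1990)/((-23 - 93) + 4310) = 4536/(-116 + 4310) = 4536/4194 = 4536*(1/4194) = 252/233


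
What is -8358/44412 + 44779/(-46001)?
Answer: -395533551/340499402 ≈ -1.1616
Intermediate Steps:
-8358/44412 + 44779/(-46001) = -8358*1/44412 + 44779*(-1/46001) = -1393/7402 - 44779/46001 = -395533551/340499402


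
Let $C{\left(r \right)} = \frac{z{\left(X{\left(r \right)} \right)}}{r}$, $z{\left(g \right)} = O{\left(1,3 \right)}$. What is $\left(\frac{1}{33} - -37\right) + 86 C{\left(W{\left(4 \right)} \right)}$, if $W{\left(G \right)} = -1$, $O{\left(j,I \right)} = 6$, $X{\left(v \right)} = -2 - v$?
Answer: $- \frac{15806}{33} \approx -478.97$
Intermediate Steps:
$z{\left(g \right)} = 6$
$C{\left(r \right)} = \frac{6}{r}$
$\left(\frac{1}{33} - -37\right) + 86 C{\left(W{\left(4 \right)} \right)} = \left(\frac{1}{33} - -37\right) + 86 \frac{6}{-1} = \left(\frac{1}{33} + 37\right) + 86 \cdot 6 \left(-1\right) = \frac{1222}{33} + 86 \left(-6\right) = \frac{1222}{33} - 516 = - \frac{15806}{33}$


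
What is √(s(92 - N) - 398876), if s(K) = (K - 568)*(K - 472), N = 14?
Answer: 2*I*√51454 ≈ 453.67*I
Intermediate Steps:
s(K) = (-568 + K)*(-472 + K)
√(s(92 - N) - 398876) = √((268096 + (92 - 1*14)² - 1040*(92 - 1*14)) - 398876) = √((268096 + (92 - 14)² - 1040*(92 - 14)) - 398876) = √((268096 + 78² - 1040*78) - 398876) = √((268096 + 6084 - 81120) - 398876) = √(193060 - 398876) = √(-205816) = 2*I*√51454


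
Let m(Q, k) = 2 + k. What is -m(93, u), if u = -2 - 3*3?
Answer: 9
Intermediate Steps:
u = -11 (u = -2 - 9 = -11)
-m(93, u) = -(2 - 11) = -1*(-9) = 9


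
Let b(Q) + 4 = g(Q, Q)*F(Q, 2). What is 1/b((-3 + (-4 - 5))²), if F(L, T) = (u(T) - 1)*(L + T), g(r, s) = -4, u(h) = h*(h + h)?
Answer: -1/4092 ≈ -0.00024438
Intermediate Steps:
u(h) = 2*h² (u(h) = h*(2*h) = 2*h²)
F(L, T) = (-1 + 2*T²)*(L + T) (F(L, T) = (2*T² - 1)*(L + T) = (-1 + 2*T²)*(L + T))
b(Q) = -60 - 28*Q (b(Q) = -4 - 4*(-Q - 1*2 + 2*2³ + 2*Q*2²) = -4 - 4*(-Q - 2 + 2*8 + 2*Q*4) = -4 - 4*(-Q - 2 + 16 + 8*Q) = -4 - 4*(14 + 7*Q) = -4 + (-56 - 28*Q) = -60 - 28*Q)
1/b((-3 + (-4 - 5))²) = 1/(-60 - 28*(-3 + (-4 - 5))²) = 1/(-60 - 28*(-3 - 9)²) = 1/(-60 - 28*(-12)²) = 1/(-60 - 28*144) = 1/(-60 - 4032) = 1/(-4092) = -1/4092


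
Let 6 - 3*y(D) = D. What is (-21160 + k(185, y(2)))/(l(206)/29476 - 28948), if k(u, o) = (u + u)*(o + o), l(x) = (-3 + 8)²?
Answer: 1783887520/2559813669 ≈ 0.69688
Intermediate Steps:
l(x) = 25 (l(x) = 5² = 25)
y(D) = 2 - D/3
k(u, o) = 4*o*u (k(u, o) = (2*u)*(2*o) = 4*o*u)
(-21160 + k(185, y(2)))/(l(206)/29476 - 28948) = (-21160 + 4*(2 - ⅓*2)*185)/(25/29476 - 28948) = (-21160 + 4*(2 - ⅔)*185)/(25*(1/29476) - 28948) = (-21160 + 4*(4/3)*185)/(25/29476 - 28948) = (-21160 + 2960/3)/(-853271223/29476) = -60520/3*(-29476/853271223) = 1783887520/2559813669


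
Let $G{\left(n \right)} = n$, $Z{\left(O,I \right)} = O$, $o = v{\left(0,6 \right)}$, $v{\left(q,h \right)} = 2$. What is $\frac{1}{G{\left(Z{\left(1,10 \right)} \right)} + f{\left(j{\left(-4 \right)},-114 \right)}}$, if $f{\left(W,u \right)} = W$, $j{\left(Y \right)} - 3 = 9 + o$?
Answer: $\frac{1}{15} \approx 0.066667$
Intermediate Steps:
$o = 2$
$j{\left(Y \right)} = 14$ ($j{\left(Y \right)} = 3 + \left(9 + 2\right) = 3 + 11 = 14$)
$\frac{1}{G{\left(Z{\left(1,10 \right)} \right)} + f{\left(j{\left(-4 \right)},-114 \right)}} = \frac{1}{1 + 14} = \frac{1}{15}$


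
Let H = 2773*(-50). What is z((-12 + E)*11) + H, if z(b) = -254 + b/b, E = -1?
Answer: -138903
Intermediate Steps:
H = -138650
z(b) = -253 (z(b) = -254 + 1 = -253)
z((-12 + E)*11) + H = -253 - 138650 = -138903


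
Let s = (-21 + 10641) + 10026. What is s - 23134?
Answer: -2488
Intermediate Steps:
s = 20646 (s = 10620 + 10026 = 20646)
s - 23134 = 20646 - 23134 = -2488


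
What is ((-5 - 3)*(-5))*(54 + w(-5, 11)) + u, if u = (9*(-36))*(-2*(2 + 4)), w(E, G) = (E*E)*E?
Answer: 1048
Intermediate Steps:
w(E, G) = E**3 (w(E, G) = E**2*E = E**3)
u = 3888 (u = -(-648)*6 = -324*(-12) = 3888)
((-5 - 3)*(-5))*(54 + w(-5, 11)) + u = ((-5 - 3)*(-5))*(54 + (-5)**3) + 3888 = (-8*(-5))*(54 - 125) + 3888 = 40*(-71) + 3888 = -2840 + 3888 = 1048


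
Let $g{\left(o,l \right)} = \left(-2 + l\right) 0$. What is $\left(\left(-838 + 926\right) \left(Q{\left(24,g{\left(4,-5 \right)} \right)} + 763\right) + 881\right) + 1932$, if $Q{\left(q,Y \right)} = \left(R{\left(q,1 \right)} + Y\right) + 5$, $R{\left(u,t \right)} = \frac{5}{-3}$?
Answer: $\frac{210751}{3} \approx 70250.0$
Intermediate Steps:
$g{\left(o,l \right)} = 0$
$R{\left(u,t \right)} = - \frac{5}{3}$ ($R{\left(u,t \right)} = 5 \left(- \frac{1}{3}\right) = - \frac{5}{3}$)
$Q{\left(q,Y \right)} = \frac{10}{3} + Y$ ($Q{\left(q,Y \right)} = \left(- \frac{5}{3} + Y\right) + 5 = \frac{10}{3} + Y$)
$\left(\left(-838 + 926\right) \left(Q{\left(24,g{\left(4,-5 \right)} \right)} + 763\right) + 881\right) + 1932 = \left(\left(-838 + 926\right) \left(\left(\frac{10}{3} + 0\right) + 763\right) + 881\right) + 1932 = \left(88 \left(\frac{10}{3} + 763\right) + 881\right) + 1932 = \left(88 \cdot \frac{2299}{3} + 881\right) + 1932 = \left(\frac{202312}{3} + 881\right) + 1932 = \frac{204955}{3} + 1932 = \frac{210751}{3}$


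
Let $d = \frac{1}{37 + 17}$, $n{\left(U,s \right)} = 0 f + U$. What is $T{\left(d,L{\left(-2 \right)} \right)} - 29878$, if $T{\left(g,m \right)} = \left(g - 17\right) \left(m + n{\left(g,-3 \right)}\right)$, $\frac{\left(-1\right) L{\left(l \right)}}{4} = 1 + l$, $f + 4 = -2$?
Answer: $- \frac{87323237}{2916} \approx -29946.0$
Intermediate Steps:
$f = -6$ ($f = -4 - 2 = -6$)
$n{\left(U,s \right)} = U$ ($n{\left(U,s \right)} = 0 \left(-6\right) + U = 0 + U = U$)
$d = \frac{1}{54} \approx 0.018519$
$L{\left(l \right)} = -4 - 4 l$ ($L{\left(l \right)} = - 4 \left(1 + l\right) = -4 - 4 l$)
$T{\left(g,m \right)} = \left(-17 + g\right) \left(g + m\right)$ ($T{\left(g,m \right)} = \left(g - 17\right) \left(m + g\right) = \left(-17 + g\right) \left(g + m\right)$)
$T{\left(d,L{\left(-2 \right)} \right)} - 29878 = \left(\left(\frac{1}{54}\right)^{2} - \frac{17}{54} - 17 \left(-4 - -8\right) + \frac{-4 - -8}{54}\right) - 29878 = \left(\frac{1}{2916} - \frac{17}{54} - 17 \left(-4 + 8\right) + \frac{-4 + 8}{54}\right) - 29878 = \left(\frac{1}{2916} - \frac{17}{54} - 68 + \frac{1}{54} \cdot 4\right) - 29878 = \left(\frac{1}{2916} - \frac{17}{54} - 68 + \frac{2}{27}\right) - 29878 = - \frac{198989}{2916} - 29878 = - \frac{87323237}{2916}$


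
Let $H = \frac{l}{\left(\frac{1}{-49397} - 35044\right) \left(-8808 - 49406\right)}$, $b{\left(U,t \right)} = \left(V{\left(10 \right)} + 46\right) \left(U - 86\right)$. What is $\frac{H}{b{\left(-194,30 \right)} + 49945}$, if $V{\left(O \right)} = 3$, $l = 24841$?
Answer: $\frac{1227070877}{3650480909224408350} \approx 3.3614 \cdot 10^{-10}$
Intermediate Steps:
$b{\left(U,t \right)} = -4214 + 49 U$ ($b{\left(U,t \right)} = \left(3 + 46\right) \left(U - 86\right) = 49 \left(-86 + U\right) = -4214 + 49 U$)
$H = \frac{1227070877}{100772419854366}$ ($H = \frac{24841}{\left(\frac{1}{-49397} - 35044\right) \left(-8808 - 49406\right)} = \frac{24841}{\left(- \frac{1}{49397} - 35044\right) \left(-58214\right)} = \frac{24841}{\left(- \frac{1731068469}{49397}\right) \left(-58214\right)} = \frac{24841}{\frac{100772419854366}{49397}} = 24841 \cdot \frac{49397}{100772419854366} = \frac{1227070877}{100772419854366} \approx 1.2177 \cdot 10^{-5}$)
$\frac{H}{b{\left(-194,30 \right)} + 49945} = \frac{1227070877}{100772419854366 \left(\left(-4214 + 49 \left(-194\right)\right) + 49945\right)} = \frac{1227070877}{100772419854366 \left(\left(-4214 - 9506\right) + 49945\right)} = \frac{1227070877}{100772419854366 \left(-13720 + 49945\right)} = \frac{1227070877}{100772419854366 \cdot 36225} = \frac{1227070877}{100772419854366} \cdot \frac{1}{36225} = \frac{1227070877}{3650480909224408350}$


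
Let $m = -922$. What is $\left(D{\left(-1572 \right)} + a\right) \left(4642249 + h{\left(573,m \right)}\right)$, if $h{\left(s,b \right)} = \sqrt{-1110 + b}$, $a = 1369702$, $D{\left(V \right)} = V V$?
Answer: $17830349192614 + 15363544 i \sqrt{127} \approx 1.783 \cdot 10^{13} + 1.7314 \cdot 10^{8} i$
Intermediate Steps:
$D{\left(V \right)} = V^{2}$
$\left(D{\left(-1572 \right)} + a\right) \left(4642249 + h{\left(573,m \right)}\right) = \left(\left(-1572\right)^{2} + 1369702\right) \left(4642249 + \sqrt{-1110 - 922}\right) = \left(2471184 + 1369702\right) \left(4642249 + \sqrt{-2032}\right) = 3840886 \left(4642249 + 4 i \sqrt{127}\right) = 17830349192614 + 15363544 i \sqrt{127}$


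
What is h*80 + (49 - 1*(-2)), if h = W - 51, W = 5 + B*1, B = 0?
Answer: -3629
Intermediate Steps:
W = 5 (W = 5 + 0*1 = 5 + 0 = 5)
h = -46 (h = 5 - 51 = -46)
h*80 + (49 - 1*(-2)) = -46*80 + (49 - 1*(-2)) = -3680 + (49 + 2) = -3680 + 51 = -3629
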